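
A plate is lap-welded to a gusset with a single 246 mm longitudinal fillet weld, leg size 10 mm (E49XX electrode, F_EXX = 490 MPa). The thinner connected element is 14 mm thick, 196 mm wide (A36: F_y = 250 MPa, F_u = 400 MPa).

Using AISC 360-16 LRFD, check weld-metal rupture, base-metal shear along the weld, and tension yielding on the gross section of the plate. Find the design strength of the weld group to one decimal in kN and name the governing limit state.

383.5 kN (weld metal governs)

Weld metal: throat = 0.707×10 = 7.07 mm, L = 246 mm. φR_n = 0.75 × 0.6 × 490 × 7.07 × 246 = 383.5 kN.
Base metal shear (14 mm plate): yield φR_n = 1.0×0.6×250×14×246 = 516.6 kN; rupture φR_n = 0.75×0.6×400×14×246 = 619.9 kN; take 516.6 kN (yield).
Tension yield (gross): A_g = 196×14 = 2744 mm². φR_n = 0.90 × 250 × 2744 = 617.4 kN.
Governing: min(383.5, 516.6, 617.4) = 383.5 kN → weld metal.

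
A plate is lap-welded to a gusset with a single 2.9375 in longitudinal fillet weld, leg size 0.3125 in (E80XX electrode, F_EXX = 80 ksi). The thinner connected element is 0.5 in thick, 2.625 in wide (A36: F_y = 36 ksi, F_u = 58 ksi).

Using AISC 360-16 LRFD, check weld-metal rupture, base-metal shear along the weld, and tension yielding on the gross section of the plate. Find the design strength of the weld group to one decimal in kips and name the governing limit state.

23.4 kips (weld metal governs)

Weld metal: throat = 0.707×0.3125 = 0.22094 in, L = 2.9375 in. φR_n = 0.75 × 0.6 × 80 × 0.22094 × 2.9375 = 23.4 kips.
Base metal shear (0.5 in plate): yield φR_n = 1.0×0.6×36×0.5×2.9375 = 31.7 kips; rupture φR_n = 0.75×0.6×58×0.5×2.9375 = 38.3 kips; take 31.7 kips (yield).
Tension yield (gross): A_g = 2.625×0.5 = 1.3125 in². φR_n = 0.90 × 36 × 1.3125 = 42.5 kips.
Governing: min(23.4, 31.7, 42.5) = 23.4 kips → weld metal.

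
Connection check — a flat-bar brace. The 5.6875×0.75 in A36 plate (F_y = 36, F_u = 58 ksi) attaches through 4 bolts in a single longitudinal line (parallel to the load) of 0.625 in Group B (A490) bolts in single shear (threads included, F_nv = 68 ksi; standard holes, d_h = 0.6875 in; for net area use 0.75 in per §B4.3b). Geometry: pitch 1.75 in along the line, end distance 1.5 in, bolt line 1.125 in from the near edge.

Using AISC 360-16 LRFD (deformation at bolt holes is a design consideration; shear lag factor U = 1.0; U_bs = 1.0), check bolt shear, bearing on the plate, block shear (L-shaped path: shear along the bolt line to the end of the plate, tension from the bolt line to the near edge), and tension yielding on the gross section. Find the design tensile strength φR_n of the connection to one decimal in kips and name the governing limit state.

62.6 kips (bolt shear governs)

Bolt shear: A_b = π(0.625)²/4 = 0.3068 in². φR_n = 0.75 × 68 × 0.3068 × 4 × 1 = 62.6 kips.
Bearing (0.75 in plate, F_u = 58 ksi): end bolts L_c = 1.5 − 0.6875/2 = 1.15625, R_n = min(1.2×1.15625×0.75×58, 2.4×0.625×0.75×58) = 60.356 kips/bolt; interior L_c = 1.75 − 0.6875 = 1.0625, R_n = 55.463 kips/bolt. φR_n = 0.75 × (1×60.356 + 3×55.463) = 170.1 kips.
Block shear: shear path 1×[1.5+3×1.75] = 1×6.75 in, A_gv = 5.0625, A_nv = 1×(6.75 − 3.5×0.75)×0.75 = 3.0938 in²; tension to near edge: (1.125 − 0.5×0.75)×0.75 = 0.5625 in². R_n = min(0.6×58×3.0938, 0.6×36×5.0625) + 1.0×58×0.5625 = min(107.66, 109.35) + 32.625 = 140.29 kips. φR_n = 0.75 × 140.29 = 105.2 kips.
Tension yield (gross): A_g = 5.6875×0.75 = 4.2656 in². φR_n = 0.90 × 36 × 4.2656 = 138.2 kips.
Governing: min(62.6, 170.1, 105.2, 138.2) = 62.6 kips → bolt shear.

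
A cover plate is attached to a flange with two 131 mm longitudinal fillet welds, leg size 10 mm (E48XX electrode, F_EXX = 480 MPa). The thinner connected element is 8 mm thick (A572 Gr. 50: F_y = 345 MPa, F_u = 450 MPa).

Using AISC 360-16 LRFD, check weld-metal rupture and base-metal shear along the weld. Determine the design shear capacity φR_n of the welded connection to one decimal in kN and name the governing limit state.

Weld metal: throat = 0.707×10 = 7.07 mm, L = 2×131 = 262 mm. φR_n = 0.75 × 0.6 × 480 × 7.07 × 262 = 400.1 kN.
Base metal shear (8 mm plate): yield φR_n = 1.0×0.6×345×8×262 = 433.9 kN; rupture φR_n = 0.75×0.6×450×8×262 = 424.4 kN; take 424.4 kN (rupture).
Governing: min(400.1, 424.4) = 400.1 kN → weld metal.

400.1 kN (weld metal governs)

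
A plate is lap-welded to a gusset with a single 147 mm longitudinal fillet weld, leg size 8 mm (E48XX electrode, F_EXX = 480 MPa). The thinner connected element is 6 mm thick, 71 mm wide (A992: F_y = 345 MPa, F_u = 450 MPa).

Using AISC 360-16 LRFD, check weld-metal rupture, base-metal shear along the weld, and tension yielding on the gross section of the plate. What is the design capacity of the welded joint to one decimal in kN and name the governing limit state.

132.3 kN (gross-section yield governs)

Weld metal: throat = 0.707×8 = 5.656 mm, L = 147 mm. φR_n = 0.75 × 0.6 × 480 × 5.656 × 147 = 179.6 kN.
Base metal shear (6 mm plate): yield φR_n = 1.0×0.6×345×6×147 = 182.6 kN; rupture φR_n = 0.75×0.6×450×6×147 = 178.6 kN; take 178.6 kN (rupture).
Tension yield (gross): A_g = 71×6 = 426 mm². φR_n = 0.90 × 345 × 426 = 132.3 kN.
Governing: min(179.6, 178.6, 132.3) = 132.3 kN → gross-section yield.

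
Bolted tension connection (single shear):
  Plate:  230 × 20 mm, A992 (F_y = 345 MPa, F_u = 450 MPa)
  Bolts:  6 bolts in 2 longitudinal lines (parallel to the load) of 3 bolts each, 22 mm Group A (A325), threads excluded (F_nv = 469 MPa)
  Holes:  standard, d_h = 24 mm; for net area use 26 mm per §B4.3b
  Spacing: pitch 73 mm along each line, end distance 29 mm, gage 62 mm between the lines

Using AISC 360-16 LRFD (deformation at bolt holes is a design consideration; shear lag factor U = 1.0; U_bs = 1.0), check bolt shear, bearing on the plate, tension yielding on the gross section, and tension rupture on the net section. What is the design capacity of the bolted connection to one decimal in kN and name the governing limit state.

802.3 kN (bolt shear governs)

Bolt shear: A_b = π(22)²/4 = 380.13 mm². φR_n = 0.75 × 469 × 380.13 × 6 × 1 = 802.3 kN.
Bearing (20 mm plate, F_u = 450 MPa): end bolts L_c = 29 − 24/2 = 17, R_n = min(1.2×17×20×450, 2.4×22×20×450) = 183.6 kN/bolt; interior L_c = 73 − 24 = 49, R_n = 475.2 kN/bolt. φR_n = 0.75 × (2×183.6 + 4×475.2) = 1701.0 kN.
Tension yield (gross): A_g = 230×20 = 4600 mm². φR_n = 0.90 × 345 × 4600 = 1428.3 kN.
Tension rupture (net): A_n = (230 − 2×26)×20 = 3560 mm² (U = 1.0, A_e = A_n). φR_n = 0.75 × 450 × 3560 = 1201.5 kN.
Governing: min(802.3, 1701.0, 1428.3, 1201.5) = 802.3 kN → bolt shear.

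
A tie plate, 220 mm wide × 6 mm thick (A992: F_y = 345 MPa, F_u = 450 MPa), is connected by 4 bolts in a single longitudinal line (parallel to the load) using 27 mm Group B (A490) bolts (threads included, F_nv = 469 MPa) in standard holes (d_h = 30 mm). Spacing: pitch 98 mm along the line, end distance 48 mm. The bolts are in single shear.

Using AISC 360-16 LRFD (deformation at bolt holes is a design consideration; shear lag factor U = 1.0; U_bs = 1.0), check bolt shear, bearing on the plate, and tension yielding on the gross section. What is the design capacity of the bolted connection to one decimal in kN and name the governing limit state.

Bolt shear: A_b = π(27)²/4 = 572.56 mm². φR_n = 0.75 × 469 × 572.56 × 4 × 1 = 805.6 kN.
Bearing (6 mm plate, F_u = 450 MPa): end bolts L_c = 48 − 30/2 = 33, R_n = min(1.2×33×6×450, 2.4×27×6×450) = 106.92 kN/bolt; interior L_c = 98 − 30 = 68, R_n = 174.96 kN/bolt. φR_n = 0.75 × (1×106.92 + 3×174.96) = 473.9 kN.
Tension yield (gross): A_g = 220×6 = 1320 mm². φR_n = 0.90 × 345 × 1320 = 409.9 kN.
Governing: min(805.6, 473.9, 409.9) = 409.9 kN → gross-section yield.

409.9 kN (gross-section yield governs)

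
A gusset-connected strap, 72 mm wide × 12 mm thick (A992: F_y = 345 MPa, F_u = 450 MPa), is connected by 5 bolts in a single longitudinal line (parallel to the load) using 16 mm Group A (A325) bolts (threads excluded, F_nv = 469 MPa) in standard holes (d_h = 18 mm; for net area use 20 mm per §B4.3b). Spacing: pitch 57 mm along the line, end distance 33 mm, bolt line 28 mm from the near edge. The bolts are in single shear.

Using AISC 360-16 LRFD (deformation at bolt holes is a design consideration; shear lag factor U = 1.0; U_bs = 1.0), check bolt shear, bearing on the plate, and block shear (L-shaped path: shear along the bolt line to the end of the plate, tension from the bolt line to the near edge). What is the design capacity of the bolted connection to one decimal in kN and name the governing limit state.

Bolt shear: A_b = π(16)²/4 = 201.06 mm². φR_n = 0.75 × 469 × 201.06 × 5 × 1 = 353.6 kN.
Bearing (12 mm plate, F_u = 450 MPa): end bolts L_c = 33 − 18/2 = 24, R_n = min(1.2×24×12×450, 2.4×16×12×450) = 155.52 kN/bolt; interior L_c = 57 − 18 = 39, R_n = 207.36 kN/bolt. φR_n = 0.75 × (1×155.52 + 4×207.36) = 738.7 kN.
Block shear: shear path 1×[33+4×57] = 1×261 mm, A_gv = 3132, A_nv = 1×(261 − 4.5×20)×12 = 2052 mm²; tension to near edge: (28 − 0.5×20)×12 = 216 mm². R_n = min(0.6×450×2052, 0.6×345×3132) + 1.0×450×216 = min(554.04, 648.32) + 97.2 = 651.24 kN. φR_n = 0.75 × 651.24 = 488.4 kN.
Governing: min(353.6, 738.7, 488.4) = 353.6 kN → bolt shear.

353.6 kN (bolt shear governs)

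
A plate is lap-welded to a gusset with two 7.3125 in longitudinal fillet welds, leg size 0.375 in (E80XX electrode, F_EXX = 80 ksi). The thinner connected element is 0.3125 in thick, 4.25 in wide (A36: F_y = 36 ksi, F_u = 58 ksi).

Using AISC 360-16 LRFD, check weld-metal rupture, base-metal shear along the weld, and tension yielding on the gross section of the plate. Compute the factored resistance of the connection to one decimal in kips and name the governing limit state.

Weld metal: throat = 0.707×0.375 = 0.26513 in, L = 2×7.3125 = 14.625 in. φR_n = 0.75 × 0.6 × 80 × 0.26513 × 14.625 = 139.6 kips.
Base metal shear (0.3125 in plate): yield φR_n = 1.0×0.6×36×0.3125×14.625 = 98.7 kips; rupture φR_n = 0.75×0.6×58×0.3125×14.625 = 119.3 kips; take 98.7 kips (yield).
Tension yield (gross): A_g = 4.25×0.3125 = 1.3281 in². φR_n = 0.90 × 36 × 1.3281 = 43.0 kips.
Governing: min(139.6, 98.7, 43.0) = 43.0 kips → gross-section yield.

43.0 kips (gross-section yield governs)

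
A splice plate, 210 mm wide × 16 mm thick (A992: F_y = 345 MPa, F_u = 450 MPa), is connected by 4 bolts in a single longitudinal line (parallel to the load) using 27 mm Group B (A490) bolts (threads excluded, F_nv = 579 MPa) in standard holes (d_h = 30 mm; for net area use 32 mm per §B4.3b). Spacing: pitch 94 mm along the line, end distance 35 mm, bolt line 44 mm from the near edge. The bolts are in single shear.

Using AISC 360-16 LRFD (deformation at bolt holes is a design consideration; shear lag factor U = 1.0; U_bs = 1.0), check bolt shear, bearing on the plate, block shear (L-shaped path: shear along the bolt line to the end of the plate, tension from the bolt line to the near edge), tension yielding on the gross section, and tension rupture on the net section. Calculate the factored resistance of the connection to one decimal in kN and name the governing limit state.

Bolt shear: A_b = π(27)²/4 = 572.56 mm². φR_n = 0.75 × 579 × 572.56 × 4 × 1 = 994.5 kN.
Bearing (16 mm plate, F_u = 450 MPa): end bolts L_c = 35 − 30/2 = 20, R_n = min(1.2×20×16×450, 2.4×27×16×450) = 172.8 kN/bolt; interior L_c = 94 − 30 = 64, R_n = 466.56 kN/bolt. φR_n = 0.75 × (1×172.8 + 3×466.56) = 1179.4 kN.
Block shear: shear path 1×[35+3×94] = 1×317 mm, A_gv = 5072, A_nv = 1×(317 − 3.5×32)×16 = 3280 mm²; tension to near edge: (44 − 0.5×32)×16 = 448 mm². R_n = min(0.6×450×3280, 0.6×345×5072) + 1.0×450×448 = min(885.6, 1049.9) + 201.6 = 1087.2 kN. φR_n = 0.75 × 1087.2 = 815.4 kN.
Tension yield (gross): A_g = 210×16 = 3360 mm². φR_n = 0.90 × 345 × 3360 = 1043.3 kN.
Tension rupture (net): A_n = (210 − 1×32)×16 = 2848 mm² (U = 1.0, A_e = A_n). φR_n = 0.75 × 450 × 2848 = 961.2 kN.
Governing: min(994.5, 1179.4, 815.4, 1043.3, 961.2) = 815.4 kN → block shear.

815.4 kN (block shear governs)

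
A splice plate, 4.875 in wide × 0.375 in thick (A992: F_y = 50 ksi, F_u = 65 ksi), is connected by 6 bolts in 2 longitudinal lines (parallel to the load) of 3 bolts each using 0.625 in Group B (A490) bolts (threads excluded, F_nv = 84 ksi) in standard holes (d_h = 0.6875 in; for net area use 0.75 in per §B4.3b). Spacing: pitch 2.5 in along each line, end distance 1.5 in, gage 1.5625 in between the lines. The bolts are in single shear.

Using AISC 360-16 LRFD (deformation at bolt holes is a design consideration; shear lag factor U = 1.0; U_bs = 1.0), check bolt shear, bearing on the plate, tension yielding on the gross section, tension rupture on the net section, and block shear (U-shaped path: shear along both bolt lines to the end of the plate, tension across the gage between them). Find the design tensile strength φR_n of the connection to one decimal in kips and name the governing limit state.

61.7 kips (net-section rupture governs)

Bolt shear: A_b = π(0.625)²/4 = 0.3068 in². φR_n = 0.75 × 84 × 0.3068 × 6 × 1 = 116.0 kips.
Bearing (0.375 in plate, F_u = 65 ksi): end bolts L_c = 1.5 − 0.6875/2 = 1.15625, R_n = min(1.2×1.15625×0.375×65, 2.4×0.625×0.375×65) = 33.82 kips/bolt; interior L_c = 2.5 − 0.6875 = 1.8125, R_n = 36.563 kips/bolt. φR_n = 0.75 × (2×33.82 + 4×36.563) = 160.4 kips.
Tension yield (gross): A_g = 4.875×0.375 = 1.8281 in². φR_n = 0.90 × 50 × 1.8281 = 82.3 kips.
Tension rupture (net): A_n = (4.875 − 2×0.75)×0.375 = 1.2656 in² (U = 1.0, A_e = A_n). φR_n = 0.75 × 65 × 1.2656 = 61.7 kips.
Block shear: shear path 2×[1.5+2×2.5] = 2×6.5 in, A_gv = 4.875, A_nv = 2×(6.5 − 2.5×0.75)×0.375 = 3.4688 in²; tension across gage: (1.5625 − 1×0.75)×0.375 = 0.30469 in². R_n = min(0.6×65×3.4688, 0.6×50×4.875) + 1.0×65×0.30469 = min(135.28, 146.25) + 19.805 = 155.09 kips. φR_n = 0.75 × 155.09 = 116.3 kips.
Governing: min(116.0, 160.4, 82.3, 61.7, 116.3) = 61.7 kips → net-section rupture.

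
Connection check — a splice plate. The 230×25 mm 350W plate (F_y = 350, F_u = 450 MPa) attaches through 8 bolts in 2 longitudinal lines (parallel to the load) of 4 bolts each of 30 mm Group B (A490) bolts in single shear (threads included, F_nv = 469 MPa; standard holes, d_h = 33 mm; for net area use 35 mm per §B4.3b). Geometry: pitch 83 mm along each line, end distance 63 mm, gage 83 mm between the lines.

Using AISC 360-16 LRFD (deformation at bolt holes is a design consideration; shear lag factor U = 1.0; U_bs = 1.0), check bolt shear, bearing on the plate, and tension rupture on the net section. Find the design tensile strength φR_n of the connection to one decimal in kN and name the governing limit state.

1350.0 kN (net-section rupture governs)

Bolt shear: A_b = π(30)²/4 = 706.86 mm². φR_n = 0.75 × 469 × 706.86 × 8 × 1 = 1989.1 kN.
Bearing (25 mm plate, F_u = 450 MPa): end bolts L_c = 63 − 33/2 = 46.5, R_n = min(1.2×46.5×25×450, 2.4×30×25×450) = 627.75 kN/bolt; interior L_c = 83 − 33 = 50, R_n = 675 kN/bolt. φR_n = 0.75 × (2×627.75 + 6×675) = 3979.1 kN.
Tension rupture (net): A_n = (230 − 2×35)×25 = 4000 mm² (U = 1.0, A_e = A_n). φR_n = 0.75 × 450 × 4000 = 1350.0 kN.
Governing: min(1989.1, 3979.1, 1350.0) = 1350.0 kN → net-section rupture.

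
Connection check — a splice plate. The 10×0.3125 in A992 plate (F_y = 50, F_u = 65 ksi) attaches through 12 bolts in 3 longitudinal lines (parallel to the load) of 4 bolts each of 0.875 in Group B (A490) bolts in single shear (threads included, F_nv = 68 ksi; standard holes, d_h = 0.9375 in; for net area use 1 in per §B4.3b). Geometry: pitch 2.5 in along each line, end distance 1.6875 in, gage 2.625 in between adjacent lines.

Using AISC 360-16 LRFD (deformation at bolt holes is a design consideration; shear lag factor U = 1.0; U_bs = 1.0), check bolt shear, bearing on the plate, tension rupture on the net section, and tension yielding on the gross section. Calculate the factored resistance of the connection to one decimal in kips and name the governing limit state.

106.6 kips (net-section rupture governs)

Bolt shear: A_b = π(0.875)²/4 = 0.60132 in². φR_n = 0.75 × 68 × 0.60132 × 12 × 1 = 368.0 kips.
Bearing (0.3125 in plate, F_u = 65 ksi): end bolts L_c = 1.6875 − 0.9375/2 = 1.21875, R_n = min(1.2×1.21875×0.3125×65, 2.4×0.875×0.3125×65) = 29.707 kips/bolt; interior L_c = 2.5 − 0.9375 = 1.5625, R_n = 38.086 kips/bolt. φR_n = 0.75 × (3×29.707 + 9×38.086) = 323.9 kips.
Tension rupture (net): A_n = (10 − 3×1)×0.3125 = 2.1875 in² (U = 1.0, A_e = A_n). φR_n = 0.75 × 65 × 2.1875 = 106.6 kips.
Tension yield (gross): A_g = 10×0.3125 = 3.125 in². φR_n = 0.90 × 50 × 3.125 = 140.6 kips.
Governing: min(368.0, 323.9, 106.6, 140.6) = 106.6 kips → net-section rupture.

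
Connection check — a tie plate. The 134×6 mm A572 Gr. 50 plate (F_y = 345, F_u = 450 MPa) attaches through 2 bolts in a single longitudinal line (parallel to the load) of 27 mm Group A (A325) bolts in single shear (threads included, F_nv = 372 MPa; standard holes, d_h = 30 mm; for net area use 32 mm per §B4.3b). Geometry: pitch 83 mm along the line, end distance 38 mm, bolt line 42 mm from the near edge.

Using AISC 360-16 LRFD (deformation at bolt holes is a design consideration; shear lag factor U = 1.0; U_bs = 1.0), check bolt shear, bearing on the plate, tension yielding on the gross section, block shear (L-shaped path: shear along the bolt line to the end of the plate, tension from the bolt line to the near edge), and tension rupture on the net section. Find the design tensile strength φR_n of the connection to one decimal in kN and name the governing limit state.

Bolt shear: A_b = π(27)²/4 = 572.56 mm². φR_n = 0.75 × 372 × 572.56 × 2 × 1 = 319.5 kN.
Bearing (6 mm plate, F_u = 450 MPa): end bolts L_c = 38 − 30/2 = 23, R_n = min(1.2×23×6×450, 2.4×27×6×450) = 74.52 kN/bolt; interior L_c = 83 − 30 = 53, R_n = 171.72 kN/bolt. φR_n = 0.75 × (1×74.52 + 1×171.72) = 184.7 kN.
Tension yield (gross): A_g = 134×6 = 804 mm². φR_n = 0.90 × 345 × 804 = 249.6 kN.
Block shear: shear path 1×[38+1×83] = 1×121 mm, A_gv = 726, A_nv = 1×(121 − 1.5×32)×6 = 438 mm²; tension to near edge: (42 − 0.5×32)×6 = 156 mm². R_n = min(0.6×450×438, 0.6×345×726) + 1.0×450×156 = min(118.26, 150.28) + 70.2 = 188.46 kN. φR_n = 0.75 × 188.46 = 141.3 kN.
Tension rupture (net): A_n = (134 − 1×32)×6 = 612 mm² (U = 1.0, A_e = A_n). φR_n = 0.75 × 450 × 612 = 206.6 kN.
Governing: min(319.5, 184.7, 249.6, 141.3, 206.6) = 141.3 kN → block shear.

141.3 kN (block shear governs)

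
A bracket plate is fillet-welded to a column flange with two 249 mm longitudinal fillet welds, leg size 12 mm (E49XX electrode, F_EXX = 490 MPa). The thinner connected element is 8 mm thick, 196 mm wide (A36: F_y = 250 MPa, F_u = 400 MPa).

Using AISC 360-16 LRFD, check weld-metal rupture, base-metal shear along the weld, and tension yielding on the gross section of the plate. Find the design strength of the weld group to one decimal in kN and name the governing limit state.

Weld metal: throat = 0.707×12 = 8.484 mm, L = 2×249 = 498 mm. φR_n = 0.75 × 0.6 × 490 × 8.484 × 498 = 931.6 kN.
Base metal shear (8 mm plate): yield φR_n = 1.0×0.6×250×8×498 = 597.6 kN; rupture φR_n = 0.75×0.6×400×8×498 = 717.1 kN; take 597.6 kN (yield).
Tension yield (gross): A_g = 196×8 = 1568 mm². φR_n = 0.90 × 250 × 1568 = 352.8 kN.
Governing: min(931.6, 597.6, 352.8) = 352.8 kN → gross-section yield.

352.8 kN (gross-section yield governs)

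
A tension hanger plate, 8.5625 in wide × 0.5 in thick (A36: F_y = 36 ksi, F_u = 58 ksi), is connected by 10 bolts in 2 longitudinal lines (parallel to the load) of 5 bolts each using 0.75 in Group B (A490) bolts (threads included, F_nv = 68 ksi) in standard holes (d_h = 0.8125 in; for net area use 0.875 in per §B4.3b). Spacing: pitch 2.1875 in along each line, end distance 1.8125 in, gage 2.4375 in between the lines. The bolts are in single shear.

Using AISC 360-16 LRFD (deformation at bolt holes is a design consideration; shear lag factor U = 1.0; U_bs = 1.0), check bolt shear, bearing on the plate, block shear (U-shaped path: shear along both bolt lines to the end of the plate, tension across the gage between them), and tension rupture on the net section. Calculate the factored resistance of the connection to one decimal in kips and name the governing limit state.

Bolt shear: A_b = π(0.75)²/4 = 0.44179 in². φR_n = 0.75 × 68 × 0.44179 × 10 × 1 = 225.3 kips.
Bearing (0.5 in plate, F_u = 58 ksi): end bolts L_c = 1.8125 − 0.8125/2 = 1.40625, R_n = min(1.2×1.40625×0.5×58, 2.4×0.75×0.5×58) = 48.938 kips/bolt; interior L_c = 2.1875 − 0.8125 = 1.375, R_n = 47.85 kips/bolt. φR_n = 0.75 × (2×48.938 + 8×47.85) = 360.5 kips.
Block shear: shear path 2×[1.8125+4×2.1875] = 2×10.5625 in, A_gv = 10.563, A_nv = 2×(10.5625 − 4.5×0.875)×0.5 = 6.625 in²; tension across gage: (2.4375 − 1×0.875)×0.5 = 0.78125 in². R_n = min(0.6×58×6.625, 0.6×36×10.563) + 1.0×58×0.78125 = min(230.55, 228.16) + 45.313 = 273.47 kips. φR_n = 0.75 × 273.47 = 205.1 kips.
Tension rupture (net): A_n = (8.5625 − 2×0.875)×0.5 = 3.4063 in² (U = 1.0, A_e = A_n). φR_n = 0.75 × 58 × 3.4063 = 148.2 kips.
Governing: min(225.3, 360.5, 205.1, 148.2) = 148.2 kips → net-section rupture.

148.2 kips (net-section rupture governs)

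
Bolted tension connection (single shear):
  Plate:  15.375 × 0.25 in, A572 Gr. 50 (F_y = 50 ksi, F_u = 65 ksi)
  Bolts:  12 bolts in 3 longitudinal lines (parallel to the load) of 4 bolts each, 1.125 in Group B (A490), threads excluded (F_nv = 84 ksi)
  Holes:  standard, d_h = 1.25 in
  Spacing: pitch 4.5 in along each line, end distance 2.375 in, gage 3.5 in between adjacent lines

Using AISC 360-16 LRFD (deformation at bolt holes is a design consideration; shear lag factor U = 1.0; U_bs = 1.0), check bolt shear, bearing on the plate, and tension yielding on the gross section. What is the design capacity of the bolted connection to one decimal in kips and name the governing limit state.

Bolt shear: A_b = π(1.125)²/4 = 0.99402 in². φR_n = 0.75 × 84 × 0.99402 × 12 × 1 = 751.5 kips.
Bearing (0.25 in plate, F_u = 65 ksi): end bolts L_c = 2.375 − 1.25/2 = 1.75, R_n = min(1.2×1.75×0.25×65, 2.4×1.125×0.25×65) = 34.125 kips/bolt; interior L_c = 4.5 − 1.25 = 3.25, R_n = 43.875 kips/bolt. φR_n = 0.75 × (3×34.125 + 9×43.875) = 372.9 kips.
Tension yield (gross): A_g = 15.375×0.25 = 3.8438 in². φR_n = 0.90 × 50 × 3.8438 = 173.0 kips.
Governing: min(751.5, 372.9, 173.0) = 173.0 kips → gross-section yield.

173.0 kips (gross-section yield governs)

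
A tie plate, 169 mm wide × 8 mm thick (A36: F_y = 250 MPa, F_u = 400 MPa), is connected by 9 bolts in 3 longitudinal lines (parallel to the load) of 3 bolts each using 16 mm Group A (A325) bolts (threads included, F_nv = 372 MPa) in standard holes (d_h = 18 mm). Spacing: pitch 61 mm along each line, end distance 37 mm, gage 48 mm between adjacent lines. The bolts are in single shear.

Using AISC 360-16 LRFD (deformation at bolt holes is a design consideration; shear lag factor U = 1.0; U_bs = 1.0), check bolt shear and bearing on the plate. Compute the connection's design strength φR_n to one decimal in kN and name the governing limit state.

504.9 kN (bolt shear governs)

Bolt shear: A_b = π(16)²/4 = 201.06 mm². φR_n = 0.75 × 372 × 201.06 × 9 × 1 = 504.9 kN.
Bearing (8 mm plate, F_u = 400 MPa): end bolts L_c = 37 − 18/2 = 28, R_n = min(1.2×28×8×400, 2.4×16×8×400) = 107.52 kN/bolt; interior L_c = 61 − 18 = 43, R_n = 122.88 kN/bolt. φR_n = 0.75 × (3×107.52 + 6×122.88) = 794.9 kN.
Governing: min(504.9, 794.9) = 504.9 kN → bolt shear.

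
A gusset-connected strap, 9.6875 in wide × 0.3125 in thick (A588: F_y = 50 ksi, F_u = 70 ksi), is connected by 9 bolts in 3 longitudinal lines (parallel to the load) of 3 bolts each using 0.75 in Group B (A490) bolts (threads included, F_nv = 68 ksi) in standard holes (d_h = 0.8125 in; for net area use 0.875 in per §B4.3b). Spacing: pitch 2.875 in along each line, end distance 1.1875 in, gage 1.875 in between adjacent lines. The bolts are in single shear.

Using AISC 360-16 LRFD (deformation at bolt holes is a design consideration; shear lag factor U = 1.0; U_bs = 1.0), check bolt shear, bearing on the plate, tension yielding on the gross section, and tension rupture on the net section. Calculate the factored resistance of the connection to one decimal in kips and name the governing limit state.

115.9 kips (net-section rupture governs)

Bolt shear: A_b = π(0.75)²/4 = 0.44179 in². φR_n = 0.75 × 68 × 0.44179 × 9 × 1 = 202.8 kips.
Bearing (0.3125 in plate, F_u = 70 ksi): end bolts L_c = 1.1875 − 0.8125/2 = 0.78125, R_n = min(1.2×0.78125×0.3125×70, 2.4×0.75×0.3125×70) = 20.508 kips/bolt; interior L_c = 2.875 − 0.8125 = 2.0625, R_n = 39.375 kips/bolt. φR_n = 0.75 × (3×20.508 + 6×39.375) = 223.3 kips.
Tension yield (gross): A_g = 9.6875×0.3125 = 3.0273 in². φR_n = 0.90 × 50 × 3.0273 = 136.2 kips.
Tension rupture (net): A_n = (9.6875 − 3×0.875)×0.3125 = 2.207 in² (U = 1.0, A_e = A_n). φR_n = 0.75 × 70 × 2.207 = 115.9 kips.
Governing: min(202.8, 223.3, 136.2, 115.9) = 115.9 kips → net-section rupture.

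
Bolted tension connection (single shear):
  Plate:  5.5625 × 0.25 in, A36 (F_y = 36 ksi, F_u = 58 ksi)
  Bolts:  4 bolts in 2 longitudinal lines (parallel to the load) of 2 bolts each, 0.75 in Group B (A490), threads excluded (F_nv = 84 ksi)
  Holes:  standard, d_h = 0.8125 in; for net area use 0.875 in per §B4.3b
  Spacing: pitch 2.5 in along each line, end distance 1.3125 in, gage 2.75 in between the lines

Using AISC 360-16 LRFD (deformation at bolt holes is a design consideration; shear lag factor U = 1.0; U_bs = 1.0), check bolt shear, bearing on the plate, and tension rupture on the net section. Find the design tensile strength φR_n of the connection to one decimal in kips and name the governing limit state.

41.5 kips (net-section rupture governs)

Bolt shear: A_b = π(0.75)²/4 = 0.44179 in². φR_n = 0.75 × 84 × 0.44179 × 4 × 1 = 111.3 kips.
Bearing (0.25 in plate, F_u = 58 ksi): end bolts L_c = 1.3125 − 0.8125/2 = 0.90625, R_n = min(1.2×0.90625×0.25×58, 2.4×0.75×0.25×58) = 15.769 kips/bolt; interior L_c = 2.5 − 0.8125 = 1.6875, R_n = 26.1 kips/bolt. φR_n = 0.75 × (2×15.769 + 2×26.1) = 62.8 kips.
Tension rupture (net): A_n = (5.5625 − 2×0.875)×0.25 = 0.95313 in² (U = 1.0, A_e = A_n). φR_n = 0.75 × 58 × 0.95313 = 41.5 kips.
Governing: min(111.3, 62.8, 41.5) = 41.5 kips → net-section rupture.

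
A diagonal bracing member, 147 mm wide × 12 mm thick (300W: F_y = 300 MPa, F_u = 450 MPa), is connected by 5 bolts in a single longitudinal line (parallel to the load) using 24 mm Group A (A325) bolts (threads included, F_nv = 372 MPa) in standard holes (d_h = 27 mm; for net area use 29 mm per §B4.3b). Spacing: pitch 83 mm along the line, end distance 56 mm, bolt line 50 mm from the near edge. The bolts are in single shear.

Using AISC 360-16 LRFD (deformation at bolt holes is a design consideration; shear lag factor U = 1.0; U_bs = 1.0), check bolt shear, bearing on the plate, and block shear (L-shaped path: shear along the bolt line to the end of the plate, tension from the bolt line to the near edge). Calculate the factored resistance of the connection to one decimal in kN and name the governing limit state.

631.1 kN (bolt shear governs)

Bolt shear: A_b = π(24)²/4 = 452.39 mm². φR_n = 0.75 × 372 × 452.39 × 5 × 1 = 631.1 kN.
Bearing (12 mm plate, F_u = 450 MPa): end bolts L_c = 56 − 27/2 = 42.5, R_n = min(1.2×42.5×12×450, 2.4×24×12×450) = 275.4 kN/bolt; interior L_c = 83 − 27 = 56, R_n = 311.04 kN/bolt. φR_n = 0.75 × (1×275.4 + 4×311.04) = 1139.7 kN.
Block shear: shear path 1×[56+4×83] = 1×388 mm, A_gv = 4656, A_nv = 1×(388 − 4.5×29)×12 = 3090 mm²; tension to near edge: (50 − 0.5×29)×12 = 426 mm². R_n = min(0.6×450×3090, 0.6×300×4656) + 1.0×450×426 = min(834.3, 838.08) + 191.7 = 1026 kN. φR_n = 0.75 × 1026 = 769.5 kN.
Governing: min(631.1, 1139.7, 769.5) = 631.1 kN → bolt shear.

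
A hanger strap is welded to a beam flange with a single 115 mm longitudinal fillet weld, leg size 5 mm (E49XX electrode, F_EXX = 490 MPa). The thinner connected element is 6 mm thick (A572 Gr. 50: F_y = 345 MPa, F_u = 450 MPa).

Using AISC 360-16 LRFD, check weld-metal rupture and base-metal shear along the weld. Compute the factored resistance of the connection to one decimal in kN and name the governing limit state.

89.6 kN (weld metal governs)

Weld metal: throat = 0.707×5 = 3.535 mm, L = 115 mm. φR_n = 0.75 × 0.6 × 490 × 3.535 × 115 = 89.6 kN.
Base metal shear (6 mm plate): yield φR_n = 1.0×0.6×345×6×115 = 142.8 kN; rupture φR_n = 0.75×0.6×450×6×115 = 139.7 kN; take 139.7 kN (rupture).
Governing: min(89.6, 139.7) = 89.6 kN → weld metal.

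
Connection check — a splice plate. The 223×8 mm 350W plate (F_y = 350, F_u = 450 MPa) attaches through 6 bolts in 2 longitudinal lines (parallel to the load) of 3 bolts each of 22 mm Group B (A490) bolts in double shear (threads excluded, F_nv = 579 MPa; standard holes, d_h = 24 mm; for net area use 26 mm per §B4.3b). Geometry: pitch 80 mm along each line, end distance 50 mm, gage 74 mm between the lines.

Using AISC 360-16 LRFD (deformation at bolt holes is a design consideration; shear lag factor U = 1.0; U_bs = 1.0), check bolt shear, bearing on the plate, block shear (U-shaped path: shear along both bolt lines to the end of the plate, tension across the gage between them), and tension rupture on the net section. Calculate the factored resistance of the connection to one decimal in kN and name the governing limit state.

461.7 kN (net-section rupture governs)

Bolt shear: A_b = π(22)²/4 = 380.13 mm². φR_n = 0.75 × 579 × 380.13 × 6 × 2 = 1980.9 kN.
Bearing (8 mm plate, F_u = 450 MPa): end bolts L_c = 50 − 24/2 = 38, R_n = min(1.2×38×8×450, 2.4×22×8×450) = 164.16 kN/bolt; interior L_c = 80 − 24 = 56, R_n = 190.08 kN/bolt. φR_n = 0.75 × (2×164.16 + 4×190.08) = 816.5 kN.
Block shear: shear path 2×[50+2×80] = 2×210 mm, A_gv = 3360, A_nv = 2×(210 − 2.5×26)×8 = 2320 mm²; tension across gage: (74 − 1×26)×8 = 384 mm². R_n = min(0.6×450×2320, 0.6×350×3360) + 1.0×450×384 = min(626.4, 705.6) + 172.8 = 799.2 kN. φR_n = 0.75 × 799.2 = 599.4 kN.
Tension rupture (net): A_n = (223 − 2×26)×8 = 1368 mm² (U = 1.0, A_e = A_n). φR_n = 0.75 × 450 × 1368 = 461.7 kN.
Governing: min(1980.9, 816.5, 599.4, 461.7) = 461.7 kN → net-section rupture.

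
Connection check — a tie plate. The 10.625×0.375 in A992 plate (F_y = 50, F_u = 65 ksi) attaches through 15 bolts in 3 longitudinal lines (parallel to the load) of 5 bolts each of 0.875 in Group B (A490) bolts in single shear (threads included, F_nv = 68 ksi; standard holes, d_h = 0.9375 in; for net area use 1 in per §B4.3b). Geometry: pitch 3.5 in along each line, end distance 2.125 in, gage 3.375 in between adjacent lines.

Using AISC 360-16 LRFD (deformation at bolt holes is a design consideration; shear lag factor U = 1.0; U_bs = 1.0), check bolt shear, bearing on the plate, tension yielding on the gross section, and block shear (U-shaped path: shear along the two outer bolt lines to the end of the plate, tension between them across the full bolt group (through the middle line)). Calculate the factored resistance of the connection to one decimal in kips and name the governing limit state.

Bolt shear: A_b = π(0.875)²/4 = 0.60132 in². φR_n = 0.75 × 68 × 0.60132 × 15 × 1 = 460.0 kips.
Bearing (0.375 in plate, F_u = 65 ksi): end bolts L_c = 2.125 − 0.9375/2 = 1.65625, R_n = min(1.2×1.65625×0.375×65, 2.4×0.875×0.375×65) = 48.445 kips/bolt; interior L_c = 3.5 − 0.9375 = 2.5625, R_n = 51.188 kips/bolt. φR_n = 0.75 × (3×48.445 + 12×51.188) = 569.7 kips.
Tension yield (gross): A_g = 10.625×0.375 = 3.9844 in². φR_n = 0.90 × 50 × 3.9844 = 179.3 kips.
Block shear: shear path 2×[2.125+4×3.5] = 2×16.125 in, A_gv = 12.094, A_nv = 2×(16.125 − 4.5×1)×0.375 = 8.7188 in²; tension across gage: (6.75 − 2×1)×0.375 = 1.7813 in². R_n = min(0.6×65×8.7188, 0.6×50×12.094) + 1.0×65×1.7813 = min(340.03, 362.82) + 115.78 = 455.81 kips. φR_n = 0.75 × 455.81 = 341.9 kips.
Governing: min(460.0, 569.7, 179.3, 341.9) = 179.3 kips → gross-section yield.

179.3 kips (gross-section yield governs)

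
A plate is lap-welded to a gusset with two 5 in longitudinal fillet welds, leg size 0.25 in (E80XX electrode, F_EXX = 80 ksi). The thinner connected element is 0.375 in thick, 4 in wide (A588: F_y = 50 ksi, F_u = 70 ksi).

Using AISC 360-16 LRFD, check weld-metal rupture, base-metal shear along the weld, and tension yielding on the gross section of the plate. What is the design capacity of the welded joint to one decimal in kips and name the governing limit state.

Weld metal: throat = 0.707×0.25 = 0.17675 in, L = 2×5 = 10 in. φR_n = 0.75 × 0.6 × 80 × 0.17675 × 10 = 63.6 kips.
Base metal shear (0.375 in plate): yield φR_n = 1.0×0.6×50×0.375×10 = 112.5 kips; rupture φR_n = 0.75×0.6×70×0.375×10 = 118.1 kips; take 112.5 kips (yield).
Tension yield (gross): A_g = 4×0.375 = 1.5 in². φR_n = 0.90 × 50 × 1.5 = 67.5 kips.
Governing: min(63.6, 112.5, 67.5) = 63.6 kips → weld metal.

63.6 kips (weld metal governs)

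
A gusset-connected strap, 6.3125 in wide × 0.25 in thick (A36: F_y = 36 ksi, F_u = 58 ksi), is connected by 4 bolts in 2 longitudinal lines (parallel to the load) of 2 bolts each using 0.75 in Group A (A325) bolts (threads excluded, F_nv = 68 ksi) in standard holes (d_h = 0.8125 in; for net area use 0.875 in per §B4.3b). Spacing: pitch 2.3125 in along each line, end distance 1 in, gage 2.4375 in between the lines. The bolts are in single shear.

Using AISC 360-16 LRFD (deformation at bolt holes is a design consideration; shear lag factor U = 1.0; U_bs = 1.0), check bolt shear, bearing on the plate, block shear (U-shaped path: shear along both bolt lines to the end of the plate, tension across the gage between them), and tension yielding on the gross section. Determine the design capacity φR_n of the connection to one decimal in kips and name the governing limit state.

Bolt shear: A_b = π(0.75)²/4 = 0.44179 in². φR_n = 0.75 × 68 × 0.44179 × 4 × 1 = 90.1 kips.
Bearing (0.25 in plate, F_u = 58 ksi): end bolts L_c = 1 − 0.8125/2 = 0.59375, R_n = min(1.2×0.59375×0.25×58, 2.4×0.75×0.25×58) = 10.331 kips/bolt; interior L_c = 2.3125 − 0.8125 = 1.5, R_n = 26.1 kips/bolt. φR_n = 0.75 × (2×10.331 + 2×26.1) = 54.6 kips.
Block shear: shear path 2×[1+1×2.3125] = 2×3.3125 in, A_gv = 1.6563, A_nv = 2×(3.3125 − 1.5×0.875)×0.25 = 1 in²; tension across gage: (2.4375 − 1×0.875)×0.25 = 0.39063 in². R_n = min(0.6×58×1, 0.6×36×1.6563) + 1.0×58×0.39063 = min(34.8, 35.776) + 22.657 = 57.457 kips. φR_n = 0.75 × 57.457 = 43.1 kips.
Tension yield (gross): A_g = 6.3125×0.25 = 1.5781 in². φR_n = 0.90 × 36 × 1.5781 = 51.1 kips.
Governing: min(90.1, 54.6, 43.1, 51.1) = 43.1 kips → block shear.

43.1 kips (block shear governs)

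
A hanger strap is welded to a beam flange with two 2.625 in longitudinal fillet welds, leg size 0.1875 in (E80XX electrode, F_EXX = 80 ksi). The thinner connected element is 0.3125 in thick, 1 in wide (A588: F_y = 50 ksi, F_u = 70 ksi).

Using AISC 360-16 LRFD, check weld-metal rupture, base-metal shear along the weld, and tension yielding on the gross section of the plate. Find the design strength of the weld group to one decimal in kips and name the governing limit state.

Weld metal: throat = 0.707×0.1875 = 0.13256 in, L = 2×2.625 = 5.25 in. φR_n = 0.75 × 0.6 × 80 × 0.13256 × 5.25 = 25.1 kips.
Base metal shear (0.3125 in plate): yield φR_n = 1.0×0.6×50×0.3125×5.25 = 49.2 kips; rupture φR_n = 0.75×0.6×70×0.3125×5.25 = 51.7 kips; take 49.2 kips (yield).
Tension yield (gross): A_g = 1×0.3125 = 0.3125 in². φR_n = 0.90 × 50 × 0.3125 = 14.1 kips.
Governing: min(25.1, 49.2, 14.1) = 14.1 kips → gross-section yield.

14.1 kips (gross-section yield governs)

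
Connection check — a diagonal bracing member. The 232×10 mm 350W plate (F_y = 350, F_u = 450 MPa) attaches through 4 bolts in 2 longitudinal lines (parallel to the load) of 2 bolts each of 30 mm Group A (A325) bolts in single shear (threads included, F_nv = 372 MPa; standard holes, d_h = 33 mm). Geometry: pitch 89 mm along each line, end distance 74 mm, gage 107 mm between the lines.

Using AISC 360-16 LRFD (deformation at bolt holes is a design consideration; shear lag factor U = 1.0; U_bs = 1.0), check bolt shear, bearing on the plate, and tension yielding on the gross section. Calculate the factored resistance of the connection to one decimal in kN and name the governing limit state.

Bolt shear: A_b = π(30)²/4 = 706.86 mm². φR_n = 0.75 × 372 × 706.86 × 4 × 1 = 788.9 kN.
Bearing (10 mm plate, F_u = 450 MPa): end bolts L_c = 74 − 33/2 = 57.5, R_n = min(1.2×57.5×10×450, 2.4×30×10×450) = 310.5 kN/bolt; interior L_c = 89 − 33 = 56, R_n = 302.4 kN/bolt. φR_n = 0.75 × (2×310.5 + 2×302.4) = 919.4 kN.
Tension yield (gross): A_g = 232×10 = 2320 mm². φR_n = 0.90 × 350 × 2320 = 730.8 kN.
Governing: min(788.9, 919.4, 730.8) = 730.8 kN → gross-section yield.

730.8 kN (gross-section yield governs)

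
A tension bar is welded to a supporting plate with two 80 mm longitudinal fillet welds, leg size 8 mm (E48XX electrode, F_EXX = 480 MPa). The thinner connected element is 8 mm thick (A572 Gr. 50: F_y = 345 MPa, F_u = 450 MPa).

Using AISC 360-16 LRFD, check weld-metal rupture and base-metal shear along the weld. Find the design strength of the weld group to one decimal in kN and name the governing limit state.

Weld metal: throat = 0.707×8 = 5.656 mm, L = 2×80 = 160 mm. φR_n = 0.75 × 0.6 × 480 × 5.656 × 160 = 195.5 kN.
Base metal shear (8 mm plate): yield φR_n = 1.0×0.6×345×8×160 = 265.0 kN; rupture φR_n = 0.75×0.6×450×8×160 = 259.2 kN; take 259.2 kN (rupture).
Governing: min(195.5, 259.2) = 195.5 kN → weld metal.

195.5 kN (weld metal governs)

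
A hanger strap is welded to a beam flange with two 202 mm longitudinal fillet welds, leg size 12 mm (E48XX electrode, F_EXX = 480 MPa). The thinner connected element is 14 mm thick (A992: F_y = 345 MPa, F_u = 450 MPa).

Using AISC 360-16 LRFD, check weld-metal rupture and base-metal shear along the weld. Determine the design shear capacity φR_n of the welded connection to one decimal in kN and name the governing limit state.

Weld metal: throat = 0.707×12 = 8.484 mm, L = 2×202 = 404 mm. φR_n = 0.75 × 0.6 × 480 × 8.484 × 404 = 740.3 kN.
Base metal shear (14 mm plate): yield φR_n = 1.0×0.6×345×14×404 = 1170.8 kN; rupture φR_n = 0.75×0.6×450×14×404 = 1145.3 kN; take 1145.3 kN (rupture).
Governing: min(740.3, 1145.3) = 740.3 kN → weld metal.

740.3 kN (weld metal governs)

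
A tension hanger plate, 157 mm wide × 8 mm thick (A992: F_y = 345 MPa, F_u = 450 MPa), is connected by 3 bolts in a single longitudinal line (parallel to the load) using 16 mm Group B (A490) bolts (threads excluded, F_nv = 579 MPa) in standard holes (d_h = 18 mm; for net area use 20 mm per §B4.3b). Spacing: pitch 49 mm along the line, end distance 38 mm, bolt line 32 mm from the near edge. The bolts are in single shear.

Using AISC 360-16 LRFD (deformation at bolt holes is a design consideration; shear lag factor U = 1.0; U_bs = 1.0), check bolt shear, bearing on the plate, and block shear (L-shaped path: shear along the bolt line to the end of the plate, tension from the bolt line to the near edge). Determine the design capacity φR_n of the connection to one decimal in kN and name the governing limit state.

Bolt shear: A_b = π(16)²/4 = 201.06 mm². φR_n = 0.75 × 579 × 201.06 × 3 × 1 = 261.9 kN.
Bearing (8 mm plate, F_u = 450 MPa): end bolts L_c = 38 − 18/2 = 29, R_n = min(1.2×29×8×450, 2.4×16×8×450) = 125.28 kN/bolt; interior L_c = 49 − 18 = 31, R_n = 133.92 kN/bolt. φR_n = 0.75 × (1×125.28 + 2×133.92) = 294.8 kN.
Block shear: shear path 1×[38+2×49] = 1×136 mm, A_gv = 1088, A_nv = 1×(136 − 2.5×20)×8 = 688 mm²; tension to near edge: (32 − 0.5×20)×8 = 176 mm². R_n = min(0.6×450×688, 0.6×345×1088) + 1.0×450×176 = min(185.76, 225.22) + 79.2 = 264.96 kN. φR_n = 0.75 × 264.96 = 198.7 kN.
Governing: min(261.9, 294.8, 198.7) = 198.7 kN → block shear.

198.7 kN (block shear governs)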